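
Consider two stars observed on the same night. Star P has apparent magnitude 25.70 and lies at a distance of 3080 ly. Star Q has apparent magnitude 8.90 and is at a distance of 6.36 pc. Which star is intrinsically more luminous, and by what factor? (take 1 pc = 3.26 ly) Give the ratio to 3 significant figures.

Star P: d = 3080 ly / 3.26 = 944.8 pc
Star P: M = m − 5 log₁₀ d + 5 = 25.70 − 5·2.9753 + 5 = 15.823
Star Q: M = m − 5 log₁₀ d + 5 = 8.90 − 5·0.8035 + 5 = 9.883
ΔM = M_P − M_Q = 15.823 − (9.883) = 5.941; smaller M is more luminous → Star Q.
L ratio = 10^(0.4 |ΔM|) = 10^2.376 = 237.8

Star Q is more luminous, by a factor of 238.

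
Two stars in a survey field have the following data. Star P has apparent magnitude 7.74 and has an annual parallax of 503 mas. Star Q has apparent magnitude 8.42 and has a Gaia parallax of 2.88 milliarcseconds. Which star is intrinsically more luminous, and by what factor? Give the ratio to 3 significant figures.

Star P: p = 503 mas = 0.503″ → d = 1/p = 1.988 pc
Star P: M = m − 5 log₁₀ d + 5 = 7.74 − 5·0.2984 + 5 = 11.248
Star Q: p = 2.88 mas = 2.88×10^-3″ → d = 1/p = 347.2 pc
Star Q: M = m − 5 log₁₀ d + 5 = 8.42 − 5·2.5406 + 5 = 0.717
ΔM = M_P − M_Q = 11.248 − (0.717) = 10.531; smaller M is more luminous → Star Q.
L ratio = 10^(0.4 |ΔM|) = 10^4.212 = 16310

Star Q is more luminous, by a factor of 16300.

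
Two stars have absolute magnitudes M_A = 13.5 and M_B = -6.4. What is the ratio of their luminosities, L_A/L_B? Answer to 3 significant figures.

L_A/L_B ≈ 1.10×10^-8

ΔM = M_A − M_B = 19.9
L_A/L_B = 10^(−0.4 ΔM) = 10^-7.960 = 1.096×10^-8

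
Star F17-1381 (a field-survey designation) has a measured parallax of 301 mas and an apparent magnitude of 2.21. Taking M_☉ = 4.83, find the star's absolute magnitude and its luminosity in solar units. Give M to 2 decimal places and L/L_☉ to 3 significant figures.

d = 1/p = 1000/301 mas = 3.322 pc
M = m − 5 log₁₀ d + 5 = 2.21 − 5·0.5214 + 5 = 4.603
M − M_☉ = 4.603 − 4.83 = -0.227
L/L_☉ = 10^(−0.4 × -0.227) = 1.233

M ≈ 4.60; L/L_☉ ≈ 1.23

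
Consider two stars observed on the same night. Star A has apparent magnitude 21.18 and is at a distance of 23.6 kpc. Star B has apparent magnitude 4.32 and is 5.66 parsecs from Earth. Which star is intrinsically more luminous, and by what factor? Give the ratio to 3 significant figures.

Star A is more luminous, by a factor of 3.13.

Star A: d = 23.6 kpc = 23600 pc
Star A: M = m − 5 log₁₀ d + 5 = 21.18 − 5·4.3729 + 5 = 4.315
Star B: M = m − 5 log₁₀ d + 5 = 4.32 − 5·0.7528 + 5 = 5.556
ΔM = M_A − M_B = 4.315 − (5.556) = -1.240; smaller M is more luminous → Star A.
L ratio = 10^(0.4 |ΔM|) = 10^0.496 = 3.135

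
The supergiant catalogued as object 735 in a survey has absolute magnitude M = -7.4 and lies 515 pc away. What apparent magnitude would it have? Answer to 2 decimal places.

m ≈ 1.16

m = M + 5 log₁₀ d − 5 = -7.4 + 5·2.7118 − 5 = 1.159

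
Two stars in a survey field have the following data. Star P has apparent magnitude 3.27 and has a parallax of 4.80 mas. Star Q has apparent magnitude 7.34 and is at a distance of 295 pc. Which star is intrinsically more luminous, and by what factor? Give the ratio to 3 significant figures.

Star P is more luminous, by a factor of 21.2.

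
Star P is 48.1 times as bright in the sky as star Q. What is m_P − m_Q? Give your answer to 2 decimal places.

Pogson: Δm = −2.5 log₁₀(ratio) = −2.5 log₁₀(48.1) = −2.5 × 1.6821 = -4.205
Star P is brighter, so it has the smaller magnitude: the difference is negative.

m_P − m_Q ≈ -4.21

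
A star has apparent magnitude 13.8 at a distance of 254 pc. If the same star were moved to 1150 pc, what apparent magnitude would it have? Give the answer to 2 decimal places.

m ≈ 17.08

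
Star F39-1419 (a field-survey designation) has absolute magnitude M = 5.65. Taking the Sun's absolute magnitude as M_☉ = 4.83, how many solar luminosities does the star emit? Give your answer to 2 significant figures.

L/L_☉ ≈ 0.47

M − M_☉ = 5.65 − 4.83 = 0.820
L/L_☉ = 10^(−0.4 (M − M_☉)) = 10^-0.328 = 0.4699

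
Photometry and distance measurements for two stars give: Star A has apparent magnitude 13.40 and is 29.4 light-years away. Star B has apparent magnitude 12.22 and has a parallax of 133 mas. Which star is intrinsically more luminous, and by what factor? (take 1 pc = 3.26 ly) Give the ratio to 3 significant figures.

Star A: d = 29.4 ly / 3.26 = 9.018 pc
Star A: M = m − 5 log₁₀ d + 5 = 13.40 − 5·0.9551 + 5 = 13.624
Star B: p = 133 mas = 0.133″ → d = 1/p = 7.519 pc
Star B: M = m − 5 log₁₀ d + 5 = 12.22 − 5·0.8761 + 5 = 12.839
ΔM = M_A − M_B = 13.624 − (12.839) = 0.785; smaller M is more luminous → Star B.
L ratio = 10^(0.4 |ΔM|) = 10^0.314 = 2.061

Star B is more luminous, by a factor of 2.06.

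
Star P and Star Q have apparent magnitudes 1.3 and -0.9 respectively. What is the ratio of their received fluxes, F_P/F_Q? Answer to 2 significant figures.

Δm = 1.3 − (-0.9) = 2.2
Flux ratio = 10^(−0.4 Δm) = 10^(−0.4 × 2.2) = 10^-0.880 = 0.1318

F_P/F_Q ≈ 0.13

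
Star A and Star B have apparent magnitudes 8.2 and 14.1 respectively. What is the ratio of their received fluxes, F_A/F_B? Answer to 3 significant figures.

Magnitude difference = -5.9
Flux ratio = 10^(−0.4 Δm) = 10^(−0.4 × -5.9) = 10^2.360 = 229.1

F_A/F_B ≈ 229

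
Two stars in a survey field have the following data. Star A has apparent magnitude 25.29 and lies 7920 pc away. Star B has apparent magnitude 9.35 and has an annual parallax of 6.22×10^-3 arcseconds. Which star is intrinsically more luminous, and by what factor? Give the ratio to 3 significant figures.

Star B is more luminous, by a factor of 979.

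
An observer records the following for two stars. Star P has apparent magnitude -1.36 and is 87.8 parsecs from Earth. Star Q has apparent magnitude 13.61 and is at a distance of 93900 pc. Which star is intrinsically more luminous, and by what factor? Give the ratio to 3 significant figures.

Star Q is more luminous, by a factor of 1.18.

Star P: M = m − 5 log₁₀ d + 5 = -1.36 − 5·1.9435 + 5 = -6.077
Star Q: M = m − 5 log₁₀ d + 5 = 13.61 − 5·4.9727 + 5 = -6.253
ΔM = M_P − M_Q = -6.077 − (-6.253) = 0.176; smaller M is more luminous → Star Q.
L ratio = 10^(0.4 |ΔM|) = 10^0.070 = 1.176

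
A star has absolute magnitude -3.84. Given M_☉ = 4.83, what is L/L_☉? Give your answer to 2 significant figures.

L/L_☉ ≈ 2900

M − M_☉ = -3.84 − 4.83 = -8.670
L/L_☉ = 10^(−0.4 (M − M_☉)) = 10^3.468 = 2938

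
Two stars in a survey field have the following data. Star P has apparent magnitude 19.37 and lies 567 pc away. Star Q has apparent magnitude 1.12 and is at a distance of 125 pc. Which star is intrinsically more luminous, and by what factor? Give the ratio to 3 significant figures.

Star P: M = m − 5 log₁₀ d + 5 = 19.37 − 5·2.7536 + 5 = 10.602
Star Q: M = m − 5 log₁₀ d + 5 = 1.12 − 5·2.0969 + 5 = -4.365
ΔM = M_P − M_Q = 10.602 − (-4.365) = 14.967; smaller M is more luminous → Star Q.
L ratio = 10^(0.4 |ΔM|) = 10^5.987 = 969700

Star Q is more luminous, by a factor of 970000.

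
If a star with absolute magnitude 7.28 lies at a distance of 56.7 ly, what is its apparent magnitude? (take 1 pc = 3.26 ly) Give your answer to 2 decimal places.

d = 56.7 ly / 3.26 = 17.39 pc
m = M + 5 log₁₀ d − 5 = 7.28 + 5·1.2404 − 5 = 8.482

m ≈ 8.48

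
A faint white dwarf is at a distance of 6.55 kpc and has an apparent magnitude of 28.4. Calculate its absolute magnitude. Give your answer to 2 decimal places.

M ≈ 14.32

d = 6.55 kpc = 6550 pc
5 log₁₀(d/10 pc) = 5 log₁₀(6550) − 5 = 14.081
M = m − 5 log₁₀(d/10) = 28.4 − 14.081 = 14.319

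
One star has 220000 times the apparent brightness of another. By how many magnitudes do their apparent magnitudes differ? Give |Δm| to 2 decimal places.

|Δm| ≈ 13.36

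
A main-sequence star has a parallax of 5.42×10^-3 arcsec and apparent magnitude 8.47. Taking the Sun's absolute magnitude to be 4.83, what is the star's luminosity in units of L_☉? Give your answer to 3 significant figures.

d = 1/p = 1/5.42×10^-3″ = 184.5 pc
M = m − 5 log₁₀ d + 5 = 8.47 − 5·2.2660 + 5 = 2.140
M − M_☉ = 2.140 − 4.83 = -2.690
L/L_☉ = 10^(−0.4 × -2.690) = 11.91

L/L_☉ ≈ 11.9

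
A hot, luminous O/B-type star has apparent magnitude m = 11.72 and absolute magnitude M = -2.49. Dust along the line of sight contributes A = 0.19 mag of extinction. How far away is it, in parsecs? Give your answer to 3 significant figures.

m − M = 5 log₁₀(d/10 pc) + A  ⇒  11.72 − (-2.49) − 0.19 = 5 log₁₀(d/10)
14.020 = 5 log₁₀(d/10)
log₁₀ d = (m − M − A)/5 + 1 = 3.8040
d = 10^3.8040 = 6368 pc

d ≈ 6370 pc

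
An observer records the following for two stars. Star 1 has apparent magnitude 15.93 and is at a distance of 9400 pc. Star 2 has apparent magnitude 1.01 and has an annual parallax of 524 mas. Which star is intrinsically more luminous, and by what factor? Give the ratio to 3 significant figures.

Star 1 is more luminous, by a factor of 26.1.

Star 1: M = m − 5 log₁₀ d + 5 = 15.93 − 5·3.9731 + 5 = 1.064
Star 2: p = 524 mas = 0.524″ → d = 1/p = 1.908 pc
Star 2: M = m − 5 log₁₀ d + 5 = 1.01 − 5·0.2807 + 5 = 4.607
ΔM = M_1 − M_2 = 1.064 − (4.607) = -3.542; smaller M is more luminous → Star 1.
L ratio = 10^(0.4 |ΔM|) = 10^1.417 = 26.12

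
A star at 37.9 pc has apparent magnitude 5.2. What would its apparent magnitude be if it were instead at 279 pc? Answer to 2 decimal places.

m ≈ 9.53

Flux ∝ 1/d², so Δm = 5 log₁₀(d₂/d₁) = 5 log₁₀(279/37.9) = 4.335
m₂ = m₁ + Δm = 5.2 + (4.335) = 9.535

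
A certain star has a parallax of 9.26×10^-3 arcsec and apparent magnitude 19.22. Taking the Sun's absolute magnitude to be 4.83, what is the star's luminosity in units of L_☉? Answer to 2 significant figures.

L/L_☉ ≈ 2.0×10^-4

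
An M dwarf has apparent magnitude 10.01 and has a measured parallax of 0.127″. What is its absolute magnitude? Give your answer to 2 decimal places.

M ≈ 10.53

d = 1/p = 1/0.127″ = 7.874 pc
5 log₁₀(d/10 pc) = 5 log₁₀(7.874) − 5 = -0.519
M = m − 5 log₁₀(d/10) = 10.01 + 0.519 = 10.529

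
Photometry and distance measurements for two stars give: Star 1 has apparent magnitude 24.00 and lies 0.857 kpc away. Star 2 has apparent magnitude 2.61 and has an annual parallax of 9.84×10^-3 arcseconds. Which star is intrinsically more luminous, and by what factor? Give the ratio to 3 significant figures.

Star 2 is more luminous, by a factor of 5.06×10^6.

Star 1: d = 0.857 kpc = 857.0 pc
Star 1: M = m − 5 log₁₀ d + 5 = 24.00 − 5·2.9330 + 5 = 14.335
Star 2: d = 1/p = 1/9.84×10^-3″ = 101.6 pc
Star 2: M = m − 5 log₁₀ d + 5 = 2.61 − 5·2.0070 + 5 = -2.425
ΔM = M_1 − M_2 = 14.335 − (-2.425) = 16.760; smaller M is more luminous → Star 2.
L ratio = 10^(0.4 |ΔM|) = 10^6.704 = 5.059×10^6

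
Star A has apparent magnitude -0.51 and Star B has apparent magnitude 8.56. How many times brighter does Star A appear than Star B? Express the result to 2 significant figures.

4200

Magnitude difference = -9.07
Flux ratio = 10^(−0.4 Δm) = 10^(−0.4 × -9.07) = 10^3.628 = 4246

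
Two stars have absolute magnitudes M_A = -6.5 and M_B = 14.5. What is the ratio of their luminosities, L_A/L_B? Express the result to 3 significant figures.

L_A/L_B ≈ 2.51×10^8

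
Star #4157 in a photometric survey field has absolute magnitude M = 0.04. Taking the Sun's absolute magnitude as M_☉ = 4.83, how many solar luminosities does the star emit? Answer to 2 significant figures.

L/L_☉ ≈ 82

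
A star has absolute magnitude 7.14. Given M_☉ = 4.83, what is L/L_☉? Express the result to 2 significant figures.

M − M_☉ = 7.14 − 4.83 = 2.310
L/L_☉ = 10^(−0.4 (M − M_☉)) = 10^-0.924 = 0.1191

L/L_☉ ≈ 0.12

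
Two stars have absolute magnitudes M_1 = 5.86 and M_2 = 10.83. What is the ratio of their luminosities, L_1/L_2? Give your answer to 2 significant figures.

L_1/L_2 ≈ 97

ΔM = M_1 − M_2 = -4.97
L_1/L_2 = 10^(−0.4 ΔM) = 10^1.988 = 97.27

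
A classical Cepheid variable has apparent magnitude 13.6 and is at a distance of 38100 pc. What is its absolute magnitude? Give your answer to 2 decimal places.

5 log₁₀(d/10 pc) = 5 log₁₀(38100) − 5 = 17.905
M = m − 5 log₁₀(d/10) = 13.6 − 17.905 = -4.305

M ≈ -4.30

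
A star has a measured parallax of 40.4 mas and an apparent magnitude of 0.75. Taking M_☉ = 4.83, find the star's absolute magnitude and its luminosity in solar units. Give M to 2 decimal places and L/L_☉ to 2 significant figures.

d = 1/p = 1000/40.4 mas = 24.75 pc
M = m − 5 log₁₀ d + 5 = 0.75 − 5·1.3936 + 5 = -1.218
M − M_☉ = -1.218 − 4.83 = -6.048
L/L_☉ = 10^(−0.4 × -6.048) = 262.6

M ≈ -1.22; L/L_☉ ≈ 260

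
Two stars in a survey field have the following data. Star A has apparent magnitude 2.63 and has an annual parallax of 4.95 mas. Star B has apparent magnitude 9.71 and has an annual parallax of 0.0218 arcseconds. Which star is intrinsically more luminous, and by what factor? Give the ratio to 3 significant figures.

Star A is more luminous, by a factor of 13200.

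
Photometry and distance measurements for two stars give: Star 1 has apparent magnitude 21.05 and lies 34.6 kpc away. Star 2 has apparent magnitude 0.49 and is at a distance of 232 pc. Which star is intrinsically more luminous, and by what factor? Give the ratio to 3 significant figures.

Star 2 is more luminous, by a factor of 7530.

Star 1: d = 34.6 kpc = 34600 pc
Star 1: M = m − 5 log₁₀ d + 5 = 21.05 − 5·4.5391 + 5 = 3.355
Star 2: M = m − 5 log₁₀ d + 5 = 0.49 − 5·2.3655 + 5 = -6.337
ΔM = M_1 − M_2 = 3.355 − (-6.337) = 9.692; smaller M is more luminous → Star 2.
L ratio = 10^(0.4 |ΔM|) = 10^3.877 = 7530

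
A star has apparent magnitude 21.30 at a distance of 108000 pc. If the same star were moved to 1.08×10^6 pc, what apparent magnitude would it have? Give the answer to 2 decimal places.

m ≈ 26.30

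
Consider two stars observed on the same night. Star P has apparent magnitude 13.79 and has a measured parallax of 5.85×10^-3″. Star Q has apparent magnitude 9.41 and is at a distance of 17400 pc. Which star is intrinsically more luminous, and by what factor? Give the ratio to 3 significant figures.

Star Q is more luminous, by a factor of 585000.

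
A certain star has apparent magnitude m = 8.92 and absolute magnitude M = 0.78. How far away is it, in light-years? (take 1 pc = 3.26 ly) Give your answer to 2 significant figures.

d ≈ 1400 ly

μ = m − M = 8.140
m − M = 5 log₁₀ d − 5
log₁₀ d = (m − M)/5 + 1 = 2.6280
d = 10^2.6280 = 424.6 pc
= 1384 ly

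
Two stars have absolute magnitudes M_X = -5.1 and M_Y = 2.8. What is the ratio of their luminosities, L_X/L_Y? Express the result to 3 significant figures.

ΔM = M_X − M_Y = -7.9
L_X/L_Y = 10^(−0.4 ΔM) = 10^3.160 = 1445

L_X/L_Y ≈ 1450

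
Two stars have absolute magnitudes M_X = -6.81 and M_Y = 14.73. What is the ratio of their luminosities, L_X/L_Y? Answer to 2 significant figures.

ΔM = M_X − M_Y = -21.54
L_X/L_Y = 10^(−0.4 ΔM) = 10^8.616 = 4.130×10^8

L_X/L_Y ≈ 4.1×10^8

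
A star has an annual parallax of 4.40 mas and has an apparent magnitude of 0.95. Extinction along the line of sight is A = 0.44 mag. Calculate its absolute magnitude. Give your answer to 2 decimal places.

p = 4.40 mas = 4.40×10^-3″ → d = 1/p = 227.3 pc
5 log₁₀(d/10 pc) = 5 log₁₀(227.3) − 5 = 6.783
M = m − 5 log₁₀(d/10) − A = 0.95 − 6.783 − 0.44 = -6.273

M ≈ -6.27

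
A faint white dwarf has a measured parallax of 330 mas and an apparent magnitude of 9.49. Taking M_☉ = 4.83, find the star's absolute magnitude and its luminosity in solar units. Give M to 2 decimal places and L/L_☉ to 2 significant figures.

d = 1/p = 1000/330 mas = 3.030 pc
M = m − 5 log₁₀ d + 5 = 9.49 − 5·0.4815 + 5 = 12.083
M − M_☉ = 12.083 − 4.83 = 7.253
L/L_☉ = 10^(−0.4 × 7.253) = 1.256×10^-3

M ≈ 12.08; L/L_☉ ≈ 1.3×10^-3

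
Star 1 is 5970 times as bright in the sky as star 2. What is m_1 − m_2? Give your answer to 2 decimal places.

Pogson: Δm = −2.5 log₁₀(ratio) = −2.5 log₁₀(5970) = −2.5 × 3.7760 = -9.440
Star 1 is brighter, so it has the smaller magnitude: the difference is negative.

m_1 − m_2 ≈ -9.44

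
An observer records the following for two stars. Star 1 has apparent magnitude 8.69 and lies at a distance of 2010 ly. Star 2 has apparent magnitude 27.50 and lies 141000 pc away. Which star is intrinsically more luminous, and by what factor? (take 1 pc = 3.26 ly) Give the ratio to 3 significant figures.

Star 1 is more luminous, by a factor of 639.

Star 1: d = 2010 ly / 3.26 = 616.6 pc
Star 1: M = m − 5 log₁₀ d + 5 = 8.69 − 5·2.7900 + 5 = -0.260
Star 2: M = m − 5 log₁₀ d + 5 = 27.50 − 5·5.1492 + 5 = 6.754
ΔM = M_1 − M_2 = -0.260 − (6.754) = -7.014; smaller M is more luminous → Star 1.
L ratio = 10^(0.4 |ΔM|) = 10^2.806 = 639.0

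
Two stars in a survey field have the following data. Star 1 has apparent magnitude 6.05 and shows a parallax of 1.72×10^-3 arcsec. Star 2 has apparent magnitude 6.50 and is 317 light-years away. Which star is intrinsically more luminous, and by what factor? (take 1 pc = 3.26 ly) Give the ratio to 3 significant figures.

Star 1 is more luminous, by a factor of 54.1.

Star 1: d = 1/p = 1/1.72×10^-3″ = 581.4 pc
Star 1: M = m − 5 log₁₀ d + 5 = 6.05 − 5·2.7645 + 5 = -2.772
Star 2: d = 317 ly / 3.26 = 97.24 pc
Star 2: M = m − 5 log₁₀ d + 5 = 6.50 − 5·1.9878 + 5 = 1.561
ΔM = M_1 − M_2 = -2.772 − (1.561) = -4.333; smaller M is more luminous → Star 1.
L ratio = 10^(0.4 |ΔM|) = 10^1.733 = 54.11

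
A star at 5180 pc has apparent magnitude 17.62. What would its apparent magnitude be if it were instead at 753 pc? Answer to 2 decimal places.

Flux ∝ 1/d², so Δm = 5 log₁₀(d₂/d₁) = 5 log₁₀(753/5180) = -4.188
m₂ = m₁ + Δm = 17.62 + (-4.188) = 13.432

m ≈ 13.43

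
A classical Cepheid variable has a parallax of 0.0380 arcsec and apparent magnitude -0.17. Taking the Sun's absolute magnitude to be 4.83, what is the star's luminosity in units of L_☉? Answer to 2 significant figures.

d = 1/p = 1/0.0380″ = 26.32 pc
M = m − 5 log₁₀ d + 5 = -0.17 − 5·1.4202 + 5 = -2.271
M − M_☉ = -2.271 − 4.83 = -7.101
L/L_☉ = 10^(−0.4 × -7.101) = 692.5

L/L_☉ ≈ 690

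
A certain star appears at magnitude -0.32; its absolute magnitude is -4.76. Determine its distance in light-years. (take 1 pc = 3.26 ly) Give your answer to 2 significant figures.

d ≈ 250 ly

Distance modulus: m − M = -0.32 − (-4.76) = 4.440
m − M = 5 log₁₀ d − 5
log₁₀ d = (m − M)/5 + 1 = 1.8880
d = 10^1.8880 = 77.27 pc
= 251.9 ly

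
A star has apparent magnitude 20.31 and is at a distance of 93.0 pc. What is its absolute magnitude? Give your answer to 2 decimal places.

5 log₁₀(d/10 pc) = 5 log₁₀(93.00) − 5 = 4.842
M = m − 5 log₁₀(d/10) = 20.31 − 4.842 = 15.468

M ≈ 15.47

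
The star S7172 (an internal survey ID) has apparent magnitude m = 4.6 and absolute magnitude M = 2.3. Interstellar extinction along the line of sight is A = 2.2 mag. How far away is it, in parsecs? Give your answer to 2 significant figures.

m − M = 5 log₁₀(d/10 pc) + A  ⇒  4.6 − (2.3) − 2.2 = 5 log₁₀(d/10)
0.100 = 5 log₁₀(d/10)
log₁₀ d = (m − M − A)/5 + 1 = 1.0200
d = 10^1.0200 = 10.47 pc

d ≈ 10 pc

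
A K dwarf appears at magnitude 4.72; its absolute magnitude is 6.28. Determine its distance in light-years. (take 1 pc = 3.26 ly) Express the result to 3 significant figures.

d ≈ 15.9 ly

μ = m − M = -1.560
m − M = 5 log₁₀ d − 5
log₁₀ d = (m − M)/5 + 1 = 0.6880
d = 10^0.6880 = 4.875 pc
= 15.89 ly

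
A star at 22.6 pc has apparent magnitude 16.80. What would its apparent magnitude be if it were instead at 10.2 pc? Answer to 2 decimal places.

m ≈ 15.07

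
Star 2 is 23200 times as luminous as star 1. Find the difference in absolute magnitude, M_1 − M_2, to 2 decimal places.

M_1 − M_2 ≈ 10.91

Pogson: ΔM = −2.5 log₁₀(ratio) = −2.5 log₁₀(23200) = −2.5 × 4.3655 = -10.914
Star 2 is brighter so has the smaller magnitude: M_1 − M_2 is positive.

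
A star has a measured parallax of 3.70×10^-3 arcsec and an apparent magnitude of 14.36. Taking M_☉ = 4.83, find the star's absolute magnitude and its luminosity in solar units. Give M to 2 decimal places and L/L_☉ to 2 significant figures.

d = 1/p = 1/3.70×10^-3″ = 270.3 pc
M = m − 5 log₁₀ d + 5 = 14.36 − 5·2.4318 + 5 = 7.201
M − M_☉ = 7.201 − 4.83 = 2.371
L/L_☉ = 10^(−0.4 × 2.371) = 0.1126

M ≈ 7.20; L/L_☉ ≈ 0.11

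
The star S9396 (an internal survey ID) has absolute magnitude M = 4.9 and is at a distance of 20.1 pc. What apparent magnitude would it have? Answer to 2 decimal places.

m = M + 5 log₁₀ d − 5 = 4.9 + 5·1.3032 − 5 = 6.416

m ≈ 6.42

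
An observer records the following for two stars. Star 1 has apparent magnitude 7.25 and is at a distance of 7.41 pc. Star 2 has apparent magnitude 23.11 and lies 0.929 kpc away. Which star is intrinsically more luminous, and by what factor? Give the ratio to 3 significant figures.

Star 1 is more luminous, by a factor of 140.

Star 1: M = m − 5 log₁₀ d + 5 = 7.25 − 5·0.8698 + 5 = 7.901
Star 2: d = 0.929 kpc = 929.0 pc
Star 2: M = m − 5 log₁₀ d + 5 = 23.11 − 5·2.9680 + 5 = 13.270
ΔM = M_1 − M_2 = 7.901 − (13.270) = -5.369; smaller M is more luminous → Star 1.
L ratio = 10^(0.4 |ΔM|) = 10^2.148 = 140.5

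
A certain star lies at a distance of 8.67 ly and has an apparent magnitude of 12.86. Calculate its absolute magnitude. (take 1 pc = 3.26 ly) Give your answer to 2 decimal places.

M ≈ 15.74

d = 8.67 ly / 3.26 = 2.660 pc
5 log₁₀(d/10 pc) = 5 log₁₀(2.660) − 5 = -2.876
M = m − 5 log₁₀(d/10) = 12.86 + 2.876 = 15.736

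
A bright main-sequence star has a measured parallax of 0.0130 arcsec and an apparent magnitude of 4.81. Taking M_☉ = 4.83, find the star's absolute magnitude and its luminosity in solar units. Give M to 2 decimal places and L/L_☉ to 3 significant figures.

M ≈ 0.38; L/L_☉ ≈ 60.3

d = 1/p = 1/0.0130″ = 76.92 pc
M = m − 5 log₁₀ d + 5 = 4.81 − 5·1.8861 + 5 = 0.380
M − M_☉ = 0.380 − 4.83 = -4.450
L/L_☉ = 10^(−0.4 × -4.450) = 60.27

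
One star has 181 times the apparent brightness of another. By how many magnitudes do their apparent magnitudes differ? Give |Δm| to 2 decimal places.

|Δm| ≈ 5.64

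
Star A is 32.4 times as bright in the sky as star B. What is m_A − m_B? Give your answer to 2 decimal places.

m_A − m_B ≈ -3.78

Pogson: Δm = −2.5 log₁₀(ratio) = −2.5 log₁₀(32.4) = −2.5 × 1.5105 = -3.776
Star A is brighter, so it has the smaller magnitude: the difference is negative.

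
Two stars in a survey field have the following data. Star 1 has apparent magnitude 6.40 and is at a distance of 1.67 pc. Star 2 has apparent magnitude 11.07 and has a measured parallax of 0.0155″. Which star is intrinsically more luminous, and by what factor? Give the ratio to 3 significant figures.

Star 2 is more luminous, by a factor of 20.2.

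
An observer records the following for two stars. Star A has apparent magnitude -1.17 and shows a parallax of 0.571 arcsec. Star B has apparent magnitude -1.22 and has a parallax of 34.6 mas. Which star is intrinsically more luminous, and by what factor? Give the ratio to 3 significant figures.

Star A: d = 1/p = 1/0.571″ = 1.751 pc
Star A: M = m − 5 log₁₀ d + 5 = -1.17 − 5·0.2434 + 5 = 2.613
Star B: p = 34.6 mas = 0.0346″ → d = 1/p = 28.90 pc
Star B: M = m − 5 log₁₀ d + 5 = -1.22 − 5·1.4609 + 5 = -3.525
ΔM = M_A − M_B = 2.613 − (-3.525) = 6.138; smaller M is more luminous → Star B.
L ratio = 10^(0.4 |ΔM|) = 10^2.455 = 285.2

Star B is more luminous, by a factor of 285.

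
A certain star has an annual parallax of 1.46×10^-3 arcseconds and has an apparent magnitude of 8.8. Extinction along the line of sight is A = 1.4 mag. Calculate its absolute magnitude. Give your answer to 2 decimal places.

M ≈ -1.78

d = 1/p = 1/1.46×10^-3″ = 684.9 pc
5 log₁₀(d/10 pc) = 5 log₁₀(684.9) − 5 = 9.178
M = m − 5 log₁₀(d/10) − A = 8.8 − 9.178 − 1.4 = -1.778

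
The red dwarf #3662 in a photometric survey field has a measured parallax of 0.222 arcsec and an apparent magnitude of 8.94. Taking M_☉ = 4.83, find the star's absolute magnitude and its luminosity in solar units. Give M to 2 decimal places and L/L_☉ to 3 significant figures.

M ≈ 10.67; L/L_☉ ≈ 4.61×10^-3

d = 1/p = 1/0.222″ = 4.505 pc
M = m − 5 log₁₀ d + 5 = 8.94 − 5·0.6536 + 5 = 10.672
M − M_☉ = 10.672 − 4.83 = 5.842
L/L_☉ = 10^(−0.4 × 5.842) = 4.606×10^-3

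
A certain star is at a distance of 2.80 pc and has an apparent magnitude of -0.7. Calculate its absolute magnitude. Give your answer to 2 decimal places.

M ≈ 2.06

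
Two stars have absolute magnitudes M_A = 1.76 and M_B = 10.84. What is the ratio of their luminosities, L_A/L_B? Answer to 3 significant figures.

L_A/L_B ≈ 4290

ΔM = M_A − M_B = -9.08
L_A/L_B = 10^(−0.4 ΔM) = 10^3.632 = 4285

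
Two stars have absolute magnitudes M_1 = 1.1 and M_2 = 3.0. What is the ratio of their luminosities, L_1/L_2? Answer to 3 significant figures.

ΔM = M_1 − M_2 = -1.9
L_1/L_2 = 10^(−0.4 ΔM) = 10^0.760 = 5.754

L_1/L_2 ≈ 5.75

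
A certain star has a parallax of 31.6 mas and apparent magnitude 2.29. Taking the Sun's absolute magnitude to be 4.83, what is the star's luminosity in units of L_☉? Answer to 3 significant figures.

d = 1/p = 1000/31.6 mas = 31.65 pc
M = m − 5 log₁₀ d + 5 = 2.29 − 5·1.5003 + 5 = -0.212
M − M_☉ = -0.212 − 4.83 = -5.042
L/L_☉ = 10^(−0.4 × -5.042) = 103.9

L/L_☉ ≈ 104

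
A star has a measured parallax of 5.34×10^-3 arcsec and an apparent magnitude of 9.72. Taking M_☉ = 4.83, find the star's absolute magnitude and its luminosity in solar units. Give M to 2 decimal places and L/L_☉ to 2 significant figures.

M ≈ 3.36; L/L_☉ ≈ 3.9

d = 1/p = 1/5.34×10^-3″ = 187.3 pc
M = m − 5 log₁₀ d + 5 = 9.72 − 5·2.2725 + 5 = 3.358
M − M_☉ = 3.358 − 4.83 = -1.472
L/L_☉ = 10^(−0.4 × -1.472) = 3.881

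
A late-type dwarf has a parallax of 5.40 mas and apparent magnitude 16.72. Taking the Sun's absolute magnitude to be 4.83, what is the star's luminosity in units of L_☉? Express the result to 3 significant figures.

d = 1/p = 1000/5.40 mas = 185.2 pc
M = m − 5 log₁₀ d + 5 = 16.72 − 5·2.2676 + 5 = 10.382
M − M_☉ = 10.382 − 4.83 = 5.552
L/L_☉ = 10^(−0.4 × 5.552) = 6.015×10^-3

L/L_☉ ≈ 6.01×10^-3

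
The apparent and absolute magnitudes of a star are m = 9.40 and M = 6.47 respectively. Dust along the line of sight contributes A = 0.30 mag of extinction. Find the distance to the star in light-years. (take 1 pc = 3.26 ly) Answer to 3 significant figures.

m − M = 5 log₁₀(d/10 pc) + A  ⇒  9.40 − (6.47) − 0.30 = 5 log₁₀(d/10)
2.630 = 5 log₁₀(d/10)
log₁₀ d = (m − M − A)/5 + 1 = 1.5260
d = 10^1.5260 = 33.57 pc
= 109.5 ly

d ≈ 109 ly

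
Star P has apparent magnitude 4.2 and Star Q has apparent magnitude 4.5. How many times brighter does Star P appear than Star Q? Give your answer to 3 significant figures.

Magnitude difference = -0.3
Flux ratio = 10^(−0.4 Δm) = 10^(−0.4 × -0.3) = 10^0.120 = 1.318

1.32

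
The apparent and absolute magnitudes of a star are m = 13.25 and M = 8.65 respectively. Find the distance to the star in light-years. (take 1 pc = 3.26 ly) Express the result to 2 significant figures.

μ = m − M = 4.600
m − M = 5 log₁₀ d − 5
log₁₀ d = (m − M)/5 + 1 = 1.9200
d = 10^1.9200 = 83.18 pc
= 271.2 ly

d ≈ 270 ly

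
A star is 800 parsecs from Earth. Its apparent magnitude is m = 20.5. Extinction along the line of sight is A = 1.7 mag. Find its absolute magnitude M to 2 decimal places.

M ≈ 9.28

5 log₁₀(d/10 pc) = 5 log₁₀(800.0) − 5 = 9.515
M = m − 5 log₁₀(d/10) − A = 20.5 − 9.515 − 1.7 = 9.285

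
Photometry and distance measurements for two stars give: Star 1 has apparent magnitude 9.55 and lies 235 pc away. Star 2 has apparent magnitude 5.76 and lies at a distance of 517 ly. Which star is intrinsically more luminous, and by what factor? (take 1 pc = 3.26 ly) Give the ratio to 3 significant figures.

Star 1: M = m − 5 log₁₀ d + 5 = 9.55 − 5·2.3711 + 5 = 2.695
Star 2: d = 517 ly / 3.26 = 158.6 pc
Star 2: M = m − 5 log₁₀ d + 5 = 5.76 − 5·2.2003 + 5 = -0.241
ΔM = M_1 − M_2 = 2.695 − (-0.241) = 2.936; smaller M is more luminous → Star 2.
L ratio = 10^(0.4 |ΔM|) = 10^1.174 = 14.94

Star 2 is more luminous, by a factor of 14.9.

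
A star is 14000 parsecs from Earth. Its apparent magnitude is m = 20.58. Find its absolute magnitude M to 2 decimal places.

M ≈ 4.85

5 log₁₀(d/10 pc) = 5 log₁₀(14000) − 5 = 15.731
M = m − 5 log₁₀(d/10) = 20.58 − 15.731 = 4.849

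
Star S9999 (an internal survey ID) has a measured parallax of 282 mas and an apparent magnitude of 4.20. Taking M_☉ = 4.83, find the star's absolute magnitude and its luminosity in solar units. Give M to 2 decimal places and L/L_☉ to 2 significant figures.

M ≈ 6.45; L/L_☉ ≈ 0.22

d = 1/p = 1000/282 mas = 3.546 pc
M = m − 5 log₁₀ d + 5 = 4.20 − 5·0.5498 + 5 = 6.451
M − M_☉ = 6.451 − 4.83 = 1.621
L/L_☉ = 10^(−0.4 × 1.621) = 0.2246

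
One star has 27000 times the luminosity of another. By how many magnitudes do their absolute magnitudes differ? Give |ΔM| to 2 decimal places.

Pogson: ΔM = −2.5 log₁₀(ratio) = −2.5 log₁₀(27000) = −2.5 × 4.4314 = -11.078

|ΔM| ≈ 11.08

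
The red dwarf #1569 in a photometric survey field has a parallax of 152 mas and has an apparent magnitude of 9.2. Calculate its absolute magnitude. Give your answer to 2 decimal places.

p = 152 mas = 0.152″ → d = 1/p = 6.579 pc
5 log₁₀(d/10 pc) = 5 log₁₀(6.579) − 5 = -0.909
M = m − 5 log₁₀(d/10) = 9.2 + 0.909 = 10.109

M ≈ 10.11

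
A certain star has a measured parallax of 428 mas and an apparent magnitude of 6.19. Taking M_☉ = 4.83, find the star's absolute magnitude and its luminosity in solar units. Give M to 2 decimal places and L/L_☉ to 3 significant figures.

d = 1/p = 1000/428 mas = 2.336 pc
M = m − 5 log₁₀ d + 5 = 6.19 − 5·0.3686 + 5 = 9.347
M − M_☉ = 9.347 − 4.83 = 4.517
L/L_☉ = 10^(−0.4 × 4.517) = 0.01560

M ≈ 9.35; L/L_☉ ≈ 0.0156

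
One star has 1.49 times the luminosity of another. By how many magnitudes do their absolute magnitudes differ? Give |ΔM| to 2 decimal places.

|ΔM| ≈ 0.43

Pogson: ΔM = −2.5 log₁₀(ratio) = −2.5 log₁₀(1.49) = −2.5 × 0.1732 = -0.433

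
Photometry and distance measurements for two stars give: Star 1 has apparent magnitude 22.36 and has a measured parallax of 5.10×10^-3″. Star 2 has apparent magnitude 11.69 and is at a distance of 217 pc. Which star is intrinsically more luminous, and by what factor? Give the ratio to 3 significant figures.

Star 2 is more luminous, by a factor of 22700.

Star 1: d = 1/p = 1/5.10×10^-3″ = 196.1 pc
Star 1: M = m − 5 log₁₀ d + 5 = 22.36 − 5·2.2924 + 5 = 15.898
Star 2: M = m − 5 log₁₀ d + 5 = 11.69 − 5·2.3365 + 5 = 5.008
ΔM = M_1 − M_2 = 15.898 − (5.008) = 10.890; smaller M is more luminous → Star 2.
L ratio = 10^(0.4 |ΔM|) = 10^4.356 = 22700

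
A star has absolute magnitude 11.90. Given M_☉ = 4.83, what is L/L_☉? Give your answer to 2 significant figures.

M − M_☉ = 11.90 − 4.83 = 7.070
L/L_☉ = 10^(−0.4 (M − M_☉)) = 10^-2.828 = 1.486×10^-3

L/L_☉ ≈ 1.5×10^-3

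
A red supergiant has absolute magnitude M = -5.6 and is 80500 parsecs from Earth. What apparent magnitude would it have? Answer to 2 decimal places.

m ≈ 13.93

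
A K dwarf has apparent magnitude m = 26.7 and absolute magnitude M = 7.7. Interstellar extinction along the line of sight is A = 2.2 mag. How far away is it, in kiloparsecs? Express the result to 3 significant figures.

m − M = 5 log₁₀(d/10 pc) + A  ⇒  26.7 − (7.7) − 2.2 = 5 log₁₀(d/10)
16.800 = 5 log₁₀(d/10)
log₁₀ d = (m − M − A)/5 + 1 = 4.3600
d = 10^4.3600 = 22910 pc
= 22.91 kpc

d ≈ 22.9 kpc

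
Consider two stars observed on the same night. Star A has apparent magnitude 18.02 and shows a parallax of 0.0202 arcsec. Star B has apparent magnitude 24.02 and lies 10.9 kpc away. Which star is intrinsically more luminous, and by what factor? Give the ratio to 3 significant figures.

Star A: d = 1/p = 1/0.0202″ = 49.50 pc
Star A: M = m − 5 log₁₀ d + 5 = 18.02 − 5·1.6946 + 5 = 14.547
Star B: d = 10.9 kpc = 10900 pc
Star B: M = m − 5 log₁₀ d + 5 = 24.02 − 5·4.0374 + 5 = 8.833
ΔM = M_A − M_B = 14.547 − (8.833) = 5.714; smaller M is more luminous → Star B.
L ratio = 10^(0.4 |ΔM|) = 10^2.286 = 193.0

Star B is more luminous, by a factor of 193.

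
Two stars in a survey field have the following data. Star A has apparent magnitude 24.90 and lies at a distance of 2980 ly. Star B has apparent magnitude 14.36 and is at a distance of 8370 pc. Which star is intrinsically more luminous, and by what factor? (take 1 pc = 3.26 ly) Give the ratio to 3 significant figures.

Star B is more luminous, by a factor of 1.38×10^6.

Star A: d = 2980 ly / 3.26 = 914.1 pc
Star A: M = m − 5 log₁₀ d + 5 = 24.90 − 5·2.9610 + 5 = 15.095
Star B: M = m − 5 log₁₀ d + 5 = 14.36 − 5·3.9227 + 5 = -0.254
ΔM = M_A − M_B = 15.095 − (-0.254) = 15.349; smaller M is more luminous → Star B.
L ratio = 10^(0.4 |ΔM|) = 10^6.139 = 1.379×10^6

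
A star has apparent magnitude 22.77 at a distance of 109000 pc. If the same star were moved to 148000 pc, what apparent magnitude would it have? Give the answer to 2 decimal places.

m ≈ 23.43

Flux ∝ 1/d², so Δm = 5 log₁₀(d₂/d₁) = 5 log₁₀(148000/109000) = 0.664
m₂ = m₁ + Δm = 22.77 + (0.664) = 23.434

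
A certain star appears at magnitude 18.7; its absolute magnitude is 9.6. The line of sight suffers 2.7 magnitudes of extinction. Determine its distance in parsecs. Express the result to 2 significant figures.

m − M = 5 log₁₀(d/10 pc) + A  ⇒  18.7 − (9.6) − 2.7 = 5 log₁₀(d/10)
6.400 = 5 log₁₀(d/10)
log₁₀ d = (m − M − A)/5 + 1 = 2.2800
d = 10^2.2800 = 190.5 pc

d ≈ 190 pc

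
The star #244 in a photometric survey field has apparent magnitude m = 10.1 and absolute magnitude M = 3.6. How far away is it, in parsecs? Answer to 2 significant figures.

μ = m − M = 6.500
m − M = 5 log₁₀ d − 5
log₁₀ d = (m − M)/5 + 1 = 2.3000
d = 10^2.3000 = 199.5 pc

d ≈ 200 pc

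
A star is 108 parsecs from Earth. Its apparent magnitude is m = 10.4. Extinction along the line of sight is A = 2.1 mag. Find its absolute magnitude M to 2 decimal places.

M ≈ 3.13

5 log₁₀(d/10 pc) = 5 log₁₀(108.0) − 5 = 5.167
M = m − 5 log₁₀(d/10) − A = 10.4 − 5.167 − 2.1 = 3.133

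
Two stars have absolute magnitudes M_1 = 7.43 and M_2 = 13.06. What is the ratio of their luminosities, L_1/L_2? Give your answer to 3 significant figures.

ΔM = M_1 − M_2 = -5.63
L_1/L_2 = 10^(−0.4 ΔM) = 10^2.252 = 178.6

L_1/L_2 ≈ 179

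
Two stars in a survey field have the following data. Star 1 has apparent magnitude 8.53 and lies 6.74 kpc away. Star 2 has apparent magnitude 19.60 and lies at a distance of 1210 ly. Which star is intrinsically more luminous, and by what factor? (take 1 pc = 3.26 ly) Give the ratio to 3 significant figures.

Star 1 is more luminous, by a factor of 8.83×10^6.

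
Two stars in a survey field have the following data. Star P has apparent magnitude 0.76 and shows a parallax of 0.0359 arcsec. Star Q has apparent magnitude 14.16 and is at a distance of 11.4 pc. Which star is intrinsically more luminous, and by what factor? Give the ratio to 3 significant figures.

Star P is more luminous, by a factor of 1.37×10^6.

Star P: d = 1/p = 1/0.0359″ = 27.86 pc
Star P: M = m − 5 log₁₀ d + 5 = 0.76 − 5·1.4449 + 5 = -1.465
Star Q: M = m − 5 log₁₀ d + 5 = 14.16 − 5·1.0569 + 5 = 13.875
ΔM = M_P − M_Q = -1.465 − (13.875) = -15.340; smaller M is more luminous → Star P.
L ratio = 10^(0.4 |ΔM|) = 10^6.136 = 1.368×10^6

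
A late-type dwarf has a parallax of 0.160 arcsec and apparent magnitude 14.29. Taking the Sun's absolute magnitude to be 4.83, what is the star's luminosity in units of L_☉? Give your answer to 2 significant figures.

L/L_☉ ≈ 6.4×10^-5

d = 1/p = 1/0.160″ = 6.250 pc
M = m − 5 log₁₀ d + 5 = 14.29 − 5·0.7959 + 5 = 15.311
M − M_☉ = 15.311 − 4.83 = 10.481
L/L_☉ = 10^(−0.4 × 10.481) = 6.423×10^-5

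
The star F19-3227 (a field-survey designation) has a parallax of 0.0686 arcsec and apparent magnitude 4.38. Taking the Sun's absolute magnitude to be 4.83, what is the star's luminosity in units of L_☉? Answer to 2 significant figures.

d = 1/p = 1/0.0686″ = 14.58 pc
M = m − 5 log₁₀ d + 5 = 4.38 − 5·1.1637 + 5 = 3.562
M − M_☉ = 3.562 − 4.83 = -1.268
L/L_☉ = 10^(−0.4 × -1.268) = 3.216

L/L_☉ ≈ 3.2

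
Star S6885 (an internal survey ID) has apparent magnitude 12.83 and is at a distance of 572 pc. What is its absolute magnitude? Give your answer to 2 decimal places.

M ≈ 4.04

5 log₁₀(d/10 pc) = 5 log₁₀(572.0) − 5 = 8.787
M = m − 5 log₁₀(d/10) = 12.83 − 8.787 = 4.043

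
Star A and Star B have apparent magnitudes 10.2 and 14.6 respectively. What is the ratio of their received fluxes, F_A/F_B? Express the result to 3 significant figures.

Δm = 10.2 − (14.6) = -4.4
Flux ratio = 10^(−0.4 Δm) = 10^(−0.4 × -4.4) = 10^1.760 = 57.54

F_A/F_B ≈ 57.5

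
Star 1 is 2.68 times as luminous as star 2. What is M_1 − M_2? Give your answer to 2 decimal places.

M_1 − M_2 ≈ -1.07

Pogson: ΔM = −2.5 log₁₀(ratio) = −2.5 log₁₀(2.68) = −2.5 × 0.4281 = -1.070
Star 1 is brighter, so it has the smaller magnitude: the difference is negative.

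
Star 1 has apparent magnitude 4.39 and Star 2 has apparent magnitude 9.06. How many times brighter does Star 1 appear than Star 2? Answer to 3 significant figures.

73.8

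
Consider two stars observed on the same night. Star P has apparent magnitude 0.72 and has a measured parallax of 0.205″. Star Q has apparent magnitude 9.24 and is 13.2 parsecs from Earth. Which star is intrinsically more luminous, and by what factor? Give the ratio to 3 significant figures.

Star P: d = 1/p = 1/0.205″ = 4.878 pc
Star P: M = m − 5 log₁₀ d + 5 = 0.72 − 5·0.6882 + 5 = 2.279
Star Q: M = m − 5 log₁₀ d + 5 = 9.24 − 5·1.1206 + 5 = 8.637
ΔM = M_P − M_Q = 2.279 − (8.637) = -6.358; smaller M is more luminous → Star P.
L ratio = 10^(0.4 |ΔM|) = 10^2.543 = 349.4

Star P is more luminous, by a factor of 349.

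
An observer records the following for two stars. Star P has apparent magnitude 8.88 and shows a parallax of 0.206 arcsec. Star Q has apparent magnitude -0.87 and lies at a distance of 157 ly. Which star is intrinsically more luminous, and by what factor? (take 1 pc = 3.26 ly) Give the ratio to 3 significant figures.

Star Q is more luminous, by a factor of 782000.

Star P: d = 1/p = 1/0.206″ = 4.854 pc
Star P: M = m − 5 log₁₀ d + 5 = 8.88 − 5·0.6861 + 5 = 10.449
Star Q: d = 157 ly / 3.26 = 48.16 pc
Star Q: M = m − 5 log₁₀ d + 5 = -0.87 − 5·1.6827 + 5 = -4.283
ΔM = M_P − M_Q = 10.449 − (-4.283) = 14.733; smaller M is more luminous → Star Q.
L ratio = 10^(0.4 |ΔM|) = 10^5.893 = 781800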